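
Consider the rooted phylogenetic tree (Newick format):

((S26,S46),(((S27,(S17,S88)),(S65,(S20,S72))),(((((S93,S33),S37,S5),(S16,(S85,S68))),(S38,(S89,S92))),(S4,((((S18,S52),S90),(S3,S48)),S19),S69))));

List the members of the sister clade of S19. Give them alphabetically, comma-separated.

S19 attaches to the tree at the node subtending ((((S18,S52),S90),(S3,S48)),S19).
The other lineage descending from that same node — the sister group — is (((S18,S52),S90),(S3,S48)); its 5 tips in alphabetical order are the answer.

S18, S3, S48, S52, S90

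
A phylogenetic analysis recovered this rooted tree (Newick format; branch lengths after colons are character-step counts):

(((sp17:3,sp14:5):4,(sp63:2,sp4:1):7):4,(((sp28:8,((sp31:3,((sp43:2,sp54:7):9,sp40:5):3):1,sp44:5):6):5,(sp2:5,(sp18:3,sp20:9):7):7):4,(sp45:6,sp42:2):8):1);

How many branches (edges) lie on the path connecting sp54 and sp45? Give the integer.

9

The MRCA of sp54 and sp45 is the node subtending (((sp28,((sp31,((sp43,sp54),sp40)),sp44)),(sp2,(sp18,sp20))),(sp45,sp42)).
From sp54 up to that node: 7 branches. From sp45 up to the same node: 2 branches. Total: 7 + 2 = 9.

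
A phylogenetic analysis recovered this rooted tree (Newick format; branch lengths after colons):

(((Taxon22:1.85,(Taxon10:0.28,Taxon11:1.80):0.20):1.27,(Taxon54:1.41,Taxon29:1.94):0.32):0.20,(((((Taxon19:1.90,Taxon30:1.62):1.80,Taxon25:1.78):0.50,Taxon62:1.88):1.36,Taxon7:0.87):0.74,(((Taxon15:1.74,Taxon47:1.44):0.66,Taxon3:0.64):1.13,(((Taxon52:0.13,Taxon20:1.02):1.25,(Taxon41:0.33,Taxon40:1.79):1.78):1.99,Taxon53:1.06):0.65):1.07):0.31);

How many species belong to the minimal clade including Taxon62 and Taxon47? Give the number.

The MRCA of Taxon62 and Taxon47 is the node subtending (((((Taxon19,Taxon30),Taxon25),Taxon62),Taxon7),(((Taxon15,Taxon47),Taxon3),(((Taxon52,Taxon20),(Taxon41,Taxon40)),Taxon53))).
That clade contains 13 terminal taxa: Taxon15, Taxon19, Taxon20, Taxon25, Taxon3, Taxon30, Taxon40, Taxon41, Taxon47, Taxon52, Taxon53, Taxon62, Taxon7.

13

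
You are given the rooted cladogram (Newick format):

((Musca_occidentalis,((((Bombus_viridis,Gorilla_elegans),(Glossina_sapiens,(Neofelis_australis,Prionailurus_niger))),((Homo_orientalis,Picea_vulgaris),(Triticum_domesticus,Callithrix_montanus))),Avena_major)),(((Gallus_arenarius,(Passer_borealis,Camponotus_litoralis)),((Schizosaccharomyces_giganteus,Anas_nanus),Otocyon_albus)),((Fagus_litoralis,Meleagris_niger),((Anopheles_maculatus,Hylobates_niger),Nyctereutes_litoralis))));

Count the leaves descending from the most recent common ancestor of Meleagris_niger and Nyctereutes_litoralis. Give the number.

The MRCA of Meleagris_niger and Nyctereutes_litoralis is the node subtending ((Fagus_litoralis,Meleagris_niger),((Anopheles_maculatus,Hylobates_niger),Nyctereutes_litoralis)).
That clade contains 5 terminal taxa: Anopheles_maculatus, Fagus_litoralis, Hylobates_niger, Meleagris_niger, Nyctereutes_litoralis.

5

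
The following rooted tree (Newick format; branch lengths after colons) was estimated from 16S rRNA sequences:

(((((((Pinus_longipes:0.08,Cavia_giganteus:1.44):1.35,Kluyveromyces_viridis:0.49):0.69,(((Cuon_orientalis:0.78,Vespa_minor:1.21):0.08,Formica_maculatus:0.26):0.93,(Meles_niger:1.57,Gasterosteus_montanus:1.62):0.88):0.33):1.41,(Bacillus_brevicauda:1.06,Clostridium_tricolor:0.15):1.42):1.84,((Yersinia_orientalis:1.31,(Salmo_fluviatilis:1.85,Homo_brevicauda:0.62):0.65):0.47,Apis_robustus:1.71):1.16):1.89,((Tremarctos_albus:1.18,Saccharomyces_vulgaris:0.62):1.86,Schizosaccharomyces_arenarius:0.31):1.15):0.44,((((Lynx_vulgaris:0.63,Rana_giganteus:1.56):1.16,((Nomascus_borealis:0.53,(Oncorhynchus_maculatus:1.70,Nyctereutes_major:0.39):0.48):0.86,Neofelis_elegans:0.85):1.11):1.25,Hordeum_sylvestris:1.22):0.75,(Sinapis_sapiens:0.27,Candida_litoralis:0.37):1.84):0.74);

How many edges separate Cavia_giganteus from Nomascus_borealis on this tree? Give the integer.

The MRCA of Cavia_giganteus and Nomascus_borealis is the root of the tree.
From Cavia_giganteus up to that node: 7 branches. From Nomascus_borealis up to the same node: 6 branches. Total: 7 + 6 = 13.

13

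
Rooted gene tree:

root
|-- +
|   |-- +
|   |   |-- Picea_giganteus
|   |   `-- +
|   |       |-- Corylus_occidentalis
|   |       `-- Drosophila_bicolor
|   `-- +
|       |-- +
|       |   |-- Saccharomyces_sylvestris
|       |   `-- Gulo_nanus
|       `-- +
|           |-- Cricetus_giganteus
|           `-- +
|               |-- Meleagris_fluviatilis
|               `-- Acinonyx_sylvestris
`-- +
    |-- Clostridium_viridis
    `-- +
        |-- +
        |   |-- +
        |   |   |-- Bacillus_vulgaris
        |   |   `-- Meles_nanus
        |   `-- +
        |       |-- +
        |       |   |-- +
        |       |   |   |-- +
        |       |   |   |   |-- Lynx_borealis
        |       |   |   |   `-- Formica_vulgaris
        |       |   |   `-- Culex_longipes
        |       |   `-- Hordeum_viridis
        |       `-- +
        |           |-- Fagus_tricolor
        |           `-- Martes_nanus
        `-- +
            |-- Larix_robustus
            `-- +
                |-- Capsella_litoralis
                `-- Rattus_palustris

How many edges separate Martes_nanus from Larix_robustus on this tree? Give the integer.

The MRCA of Martes_nanus and Larix_robustus is the node subtending (((Bacillus_vulgaris,Meles_nanus),((((Lynx_borealis,Formica_vulgaris),Culex_longipes),Hordeum_viridis),(Fagus_tricolor,Martes_nanus))),(Larix_robustus,(Capsella_litoralis,Rattus_palustris))).
From Martes_nanus up to that node: 4 branches. From Larix_robustus up to the same node: 2 branches. Total: 4 + 2 = 6.

6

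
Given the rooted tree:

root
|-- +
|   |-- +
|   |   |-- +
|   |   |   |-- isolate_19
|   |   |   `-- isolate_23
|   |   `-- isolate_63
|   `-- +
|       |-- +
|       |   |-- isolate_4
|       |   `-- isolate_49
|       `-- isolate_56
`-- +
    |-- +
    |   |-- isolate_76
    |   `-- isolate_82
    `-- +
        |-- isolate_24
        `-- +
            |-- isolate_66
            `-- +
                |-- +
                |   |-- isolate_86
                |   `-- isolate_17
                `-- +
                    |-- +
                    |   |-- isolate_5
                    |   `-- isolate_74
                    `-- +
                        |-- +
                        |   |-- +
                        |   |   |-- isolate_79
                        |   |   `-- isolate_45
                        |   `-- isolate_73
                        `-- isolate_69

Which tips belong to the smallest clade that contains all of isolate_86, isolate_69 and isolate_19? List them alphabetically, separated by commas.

isolate_17, isolate_19, isolate_23, isolate_24, isolate_4, isolate_45, isolate_49, isolate_5, isolate_56, isolate_63, isolate_66, isolate_69, isolate_73, isolate_74, isolate_76, isolate_79, isolate_82, isolate_86

Tracing isolate_86: it sits inside (isolate_86,isolate_17).
Tracing isolate_69: it sits inside (((isolate_79,isolate_45),isolate_73),isolate_69).
Tracing isolate_19: it sits inside (isolate_19,isolate_23).
The smallest clade enclosing all 3 is the whole tree (their MRCA is the root), so the answer is all 18 tips in alphabetical order.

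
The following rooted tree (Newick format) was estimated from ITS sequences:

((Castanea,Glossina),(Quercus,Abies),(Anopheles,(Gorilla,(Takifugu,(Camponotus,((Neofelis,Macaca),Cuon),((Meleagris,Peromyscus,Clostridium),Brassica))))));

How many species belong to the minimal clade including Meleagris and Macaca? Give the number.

The MRCA of Meleagris and Macaca is the node subtending (Camponotus,((Neofelis,Macaca),Cuon),((Meleagris,Peromyscus,Clostridium),Brassica)).
That clade contains 8 terminal taxa: Brassica, Camponotus, Clostridium, Cuon, Macaca, Meleagris, Neofelis, Peromyscus.

8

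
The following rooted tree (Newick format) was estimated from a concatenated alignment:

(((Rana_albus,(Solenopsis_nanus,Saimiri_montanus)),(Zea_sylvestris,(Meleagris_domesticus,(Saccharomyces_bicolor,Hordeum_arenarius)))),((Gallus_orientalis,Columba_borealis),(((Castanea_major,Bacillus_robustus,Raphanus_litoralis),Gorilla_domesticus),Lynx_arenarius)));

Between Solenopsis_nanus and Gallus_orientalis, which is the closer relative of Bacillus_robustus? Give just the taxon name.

The MRCA of Bacillus_robustus and Gallus_orientalis subtends ((Gallus_orientalis,Columba_borealis),(((Castanea_major,Bacillus_robustus,Raphanus_litoralis),Gorilla_domesticus),Lynx_arenarius)) (7 taxa).
The MRCA of Bacillus_robustus and Solenopsis_nanus is the root, subtending the entire tree (14 taxa).
The first is nested inside the second, so Bacillus_robustus shares a more recent common ancestor with Gallus_orientalis.

Gallus_orientalis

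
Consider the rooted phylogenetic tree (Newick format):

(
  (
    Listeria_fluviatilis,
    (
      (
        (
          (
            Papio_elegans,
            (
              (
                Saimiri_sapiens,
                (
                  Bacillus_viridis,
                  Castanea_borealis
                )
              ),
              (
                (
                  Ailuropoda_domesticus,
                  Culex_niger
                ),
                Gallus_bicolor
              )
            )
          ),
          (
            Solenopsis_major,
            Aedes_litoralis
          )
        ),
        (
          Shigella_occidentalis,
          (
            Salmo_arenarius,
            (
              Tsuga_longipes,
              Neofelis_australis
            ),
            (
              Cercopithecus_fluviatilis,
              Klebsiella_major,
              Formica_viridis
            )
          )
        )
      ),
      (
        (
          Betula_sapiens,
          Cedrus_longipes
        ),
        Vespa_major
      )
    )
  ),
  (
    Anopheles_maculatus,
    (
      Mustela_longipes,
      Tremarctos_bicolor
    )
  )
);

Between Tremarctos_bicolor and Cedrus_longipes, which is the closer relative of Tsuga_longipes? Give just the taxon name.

Cedrus_longipes

The MRCA of Tsuga_longipes and Cedrus_longipes subtends ((((Papio_elegans,((Saimiri_sapiens,(Bacillus_viridis,Castanea_borealis)),((Ailuropoda_domesticus,Culex_niger),Gallus_bicolor))),(Solenopsis_major,Aedes_litoralis)),(Shigella_occidentalis,(Salmo_arenarius,(Tsuga_longipes,Neofelis_australis),(Cercopithecus_fluviatilis,Klebsiella_major,Formica_viridis)))),((Betula_sapiens,Cedrus_longipes),Vespa_major)) (19 taxa).
The MRCA of Tsuga_longipes and Tremarctos_bicolor is the root, subtending the entire tree (23 taxa).
The first is nested inside the second, so Tsuga_longipes shares a more recent common ancestor with Cedrus_longipes.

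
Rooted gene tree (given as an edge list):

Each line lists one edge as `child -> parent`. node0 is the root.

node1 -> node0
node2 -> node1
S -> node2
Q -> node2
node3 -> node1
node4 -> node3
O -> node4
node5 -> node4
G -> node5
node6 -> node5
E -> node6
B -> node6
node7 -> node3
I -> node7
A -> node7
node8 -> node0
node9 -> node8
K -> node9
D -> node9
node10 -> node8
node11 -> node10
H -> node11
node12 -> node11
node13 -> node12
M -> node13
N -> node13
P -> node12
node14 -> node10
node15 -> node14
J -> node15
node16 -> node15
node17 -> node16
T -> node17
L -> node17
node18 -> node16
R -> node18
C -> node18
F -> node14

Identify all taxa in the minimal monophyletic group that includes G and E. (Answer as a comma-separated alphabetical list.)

Tracing G: it sits inside (G,(E,B)).
Tracing E: it sits inside (E,B).
The smallest clade enclosing both is (G,(E,B)); the answer is its 3 terminal taxa in alphabetical order.

B, E, G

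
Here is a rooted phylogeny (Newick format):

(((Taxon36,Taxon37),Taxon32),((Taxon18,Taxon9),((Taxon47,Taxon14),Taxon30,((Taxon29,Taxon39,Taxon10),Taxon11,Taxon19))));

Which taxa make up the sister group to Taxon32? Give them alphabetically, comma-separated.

Taxon36, Taxon37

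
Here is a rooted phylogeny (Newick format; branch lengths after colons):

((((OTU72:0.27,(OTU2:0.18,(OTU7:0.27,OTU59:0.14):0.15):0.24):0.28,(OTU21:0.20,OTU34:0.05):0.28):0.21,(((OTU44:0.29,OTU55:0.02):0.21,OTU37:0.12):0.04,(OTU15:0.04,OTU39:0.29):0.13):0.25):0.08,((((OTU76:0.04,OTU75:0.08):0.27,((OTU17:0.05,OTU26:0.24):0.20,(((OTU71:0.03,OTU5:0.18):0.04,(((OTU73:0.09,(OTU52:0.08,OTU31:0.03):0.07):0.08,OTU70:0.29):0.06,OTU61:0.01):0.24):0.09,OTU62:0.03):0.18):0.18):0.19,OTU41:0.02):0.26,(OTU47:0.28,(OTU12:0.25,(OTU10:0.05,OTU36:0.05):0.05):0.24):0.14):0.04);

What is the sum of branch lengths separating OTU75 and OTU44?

The path runs OTU75 → … → MRCA → … → OTU44; the MRCA is the root of the tree.
Branch lengths along that path: 0.08 + 0.27 + 0.19 + 0.26 + 0.04 + 0.08 + 0.25 + 0.04 + 0.21 + 0.29 = 1.71.

1.71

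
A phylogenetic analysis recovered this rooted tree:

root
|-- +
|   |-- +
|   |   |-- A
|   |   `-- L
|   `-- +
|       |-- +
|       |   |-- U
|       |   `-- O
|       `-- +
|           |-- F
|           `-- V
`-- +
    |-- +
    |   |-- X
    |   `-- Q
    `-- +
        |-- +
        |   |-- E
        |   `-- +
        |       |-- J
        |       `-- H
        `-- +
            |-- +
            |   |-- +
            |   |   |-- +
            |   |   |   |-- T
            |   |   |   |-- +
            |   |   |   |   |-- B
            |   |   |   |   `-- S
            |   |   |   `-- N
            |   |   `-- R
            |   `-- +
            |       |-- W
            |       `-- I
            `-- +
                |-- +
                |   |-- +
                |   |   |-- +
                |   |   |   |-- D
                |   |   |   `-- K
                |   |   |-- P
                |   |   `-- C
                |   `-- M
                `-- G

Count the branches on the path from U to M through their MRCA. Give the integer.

10

The MRCA of U and M is the root of the tree.
From U up to that node: 4 branches. From M up to the same node: 6 branches. Total: 4 + 6 = 10.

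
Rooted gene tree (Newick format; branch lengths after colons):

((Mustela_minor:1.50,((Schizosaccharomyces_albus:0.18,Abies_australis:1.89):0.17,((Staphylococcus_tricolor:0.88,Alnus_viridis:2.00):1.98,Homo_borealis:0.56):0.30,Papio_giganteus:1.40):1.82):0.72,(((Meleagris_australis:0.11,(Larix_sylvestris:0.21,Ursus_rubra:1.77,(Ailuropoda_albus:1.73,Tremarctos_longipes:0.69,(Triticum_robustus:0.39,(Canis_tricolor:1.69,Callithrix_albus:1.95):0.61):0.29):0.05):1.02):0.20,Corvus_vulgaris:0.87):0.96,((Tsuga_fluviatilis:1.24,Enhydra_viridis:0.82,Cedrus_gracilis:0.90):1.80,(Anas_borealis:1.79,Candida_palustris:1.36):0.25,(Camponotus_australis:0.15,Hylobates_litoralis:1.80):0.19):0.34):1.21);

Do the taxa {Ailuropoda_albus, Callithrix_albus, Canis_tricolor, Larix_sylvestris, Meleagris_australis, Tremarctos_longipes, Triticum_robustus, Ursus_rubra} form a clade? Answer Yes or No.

Yes

The most recent common ancestor of these taxa subtends (Meleagris_australis,(Larix_sylvestris,Ursus_rubra,(Ailuropoda_albus,Tremarctos_longipes,(Triticum_robustus,(Canis_tricolor,Callithrix_albus))))).
That clade has exactly 8 tips — every listed taxon and nothing else — so the group is monophyletic.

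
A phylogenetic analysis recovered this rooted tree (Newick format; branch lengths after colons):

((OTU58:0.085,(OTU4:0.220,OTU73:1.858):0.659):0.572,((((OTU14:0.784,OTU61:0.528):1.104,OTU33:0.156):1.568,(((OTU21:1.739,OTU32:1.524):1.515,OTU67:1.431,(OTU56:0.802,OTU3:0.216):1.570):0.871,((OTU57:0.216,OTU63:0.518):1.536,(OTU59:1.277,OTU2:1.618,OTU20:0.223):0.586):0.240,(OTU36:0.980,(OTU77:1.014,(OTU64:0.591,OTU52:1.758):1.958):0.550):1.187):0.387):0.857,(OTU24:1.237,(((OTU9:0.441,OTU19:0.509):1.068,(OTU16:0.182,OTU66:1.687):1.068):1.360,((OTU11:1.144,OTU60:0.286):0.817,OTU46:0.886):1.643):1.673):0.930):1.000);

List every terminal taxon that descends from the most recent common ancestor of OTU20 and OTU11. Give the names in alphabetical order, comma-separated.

Tracing OTU20: it sits inside (OTU59,OTU2,OTU20).
Tracing OTU11: it sits inside (OTU11,OTU60).
The smallest clade enclosing both is ((((OTU14,OTU61),OTU33),(((OTU21,OTU32),OTU67,(OTU56,OTU3)),((OTU57,OTU63),(OTU59,OTU2,OTU20)),(OTU36,(OTU77,(OTU64,OTU52))))),(OTU24,(((OTU9,OTU19),(OTU16,OTU66)),((OTU11,OTU60),OTU46)))); the answer is its 25 terminal taxa in alphabetical order.

OTU11, OTU14, OTU16, OTU19, OTU2, OTU20, OTU21, OTU24, OTU3, OTU32, OTU33, OTU36, OTU46, OTU52, OTU56, OTU57, OTU59, OTU60, OTU61, OTU63, OTU64, OTU66, OTU67, OTU77, OTU9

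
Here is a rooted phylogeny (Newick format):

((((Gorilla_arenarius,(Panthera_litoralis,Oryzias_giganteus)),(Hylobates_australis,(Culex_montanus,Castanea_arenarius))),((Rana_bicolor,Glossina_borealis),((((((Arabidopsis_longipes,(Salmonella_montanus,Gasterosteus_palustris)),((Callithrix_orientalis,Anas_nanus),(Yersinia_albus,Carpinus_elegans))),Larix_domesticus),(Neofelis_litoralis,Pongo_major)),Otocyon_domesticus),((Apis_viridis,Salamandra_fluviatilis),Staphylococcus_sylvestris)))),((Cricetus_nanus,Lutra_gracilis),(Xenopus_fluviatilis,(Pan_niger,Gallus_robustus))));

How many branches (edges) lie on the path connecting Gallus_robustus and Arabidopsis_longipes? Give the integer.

13

The MRCA of Gallus_robustus and Arabidopsis_longipes is the root of the tree.
From Gallus_robustus up to that node: 4 branches. From Arabidopsis_longipes up to the same node: 9 branches. Total: 4 + 9 = 13.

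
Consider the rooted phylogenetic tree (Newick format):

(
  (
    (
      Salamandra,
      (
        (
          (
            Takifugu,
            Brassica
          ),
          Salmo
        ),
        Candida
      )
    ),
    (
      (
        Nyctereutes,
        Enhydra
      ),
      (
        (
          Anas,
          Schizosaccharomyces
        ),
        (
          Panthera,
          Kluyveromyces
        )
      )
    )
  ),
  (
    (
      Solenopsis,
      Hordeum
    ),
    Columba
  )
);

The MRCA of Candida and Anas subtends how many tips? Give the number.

The MRCA of Candida and Anas is the node subtending ((Salamandra,(((Takifugu,Brassica),Salmo),Candida)),((Nyctereutes,Enhydra),((Anas,Schizosaccharomyces),(Panthera,Kluyveromyces)))).
That clade contains 11 terminal taxa: Anas, Brassica, Candida, Enhydra, Kluyveromyces, Nyctereutes, Panthera, Salamandra, Salmo, Schizosaccharomyces, Takifugu.

11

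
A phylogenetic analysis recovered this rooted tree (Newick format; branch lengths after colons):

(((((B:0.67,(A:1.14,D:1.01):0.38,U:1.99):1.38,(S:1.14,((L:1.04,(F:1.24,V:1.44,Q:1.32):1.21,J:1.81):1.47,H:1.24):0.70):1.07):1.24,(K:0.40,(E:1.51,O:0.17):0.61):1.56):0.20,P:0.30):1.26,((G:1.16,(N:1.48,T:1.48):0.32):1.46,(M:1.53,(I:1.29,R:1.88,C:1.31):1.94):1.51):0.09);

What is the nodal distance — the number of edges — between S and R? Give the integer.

9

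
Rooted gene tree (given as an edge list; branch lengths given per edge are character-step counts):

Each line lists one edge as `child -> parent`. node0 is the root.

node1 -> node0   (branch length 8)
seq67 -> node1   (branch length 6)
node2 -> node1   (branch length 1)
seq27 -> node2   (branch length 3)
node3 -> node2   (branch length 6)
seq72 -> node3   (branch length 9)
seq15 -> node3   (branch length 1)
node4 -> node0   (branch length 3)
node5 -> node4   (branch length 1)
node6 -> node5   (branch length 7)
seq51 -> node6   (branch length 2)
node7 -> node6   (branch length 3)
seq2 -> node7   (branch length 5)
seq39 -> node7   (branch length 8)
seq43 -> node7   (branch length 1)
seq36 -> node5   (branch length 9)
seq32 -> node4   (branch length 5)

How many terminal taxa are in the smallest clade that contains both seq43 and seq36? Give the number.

The MRCA of seq43 and seq36 is the node subtending ((seq51,(seq2,seq39,seq43)),seq36).
That clade contains 5 terminal taxa: seq2, seq36, seq39, seq43, seq51.

5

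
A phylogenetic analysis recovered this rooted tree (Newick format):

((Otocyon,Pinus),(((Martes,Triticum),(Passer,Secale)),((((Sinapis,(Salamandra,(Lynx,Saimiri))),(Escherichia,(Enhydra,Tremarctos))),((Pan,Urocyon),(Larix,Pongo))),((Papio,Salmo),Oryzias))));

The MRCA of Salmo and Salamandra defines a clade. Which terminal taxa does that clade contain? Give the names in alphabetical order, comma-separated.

Tracing Salmo: it sits inside (Papio,Salmo).
Tracing Salamandra: it sits inside (Salamandra,(Lynx,Saimiri)).
The smallest clade enclosing both is ((((Sinapis,(Salamandra,(Lynx,Saimiri))),(Escherichia,(Enhydra,Tremarctos))),((Pan,Urocyon),(Larix,Pongo))),((Papio,Salmo),Oryzias)); the answer is its 14 terminal taxa in alphabetical order.

Enhydra, Escherichia, Larix, Lynx, Oryzias, Pan, Papio, Pongo, Saimiri, Salamandra, Salmo, Sinapis, Tremarctos, Urocyon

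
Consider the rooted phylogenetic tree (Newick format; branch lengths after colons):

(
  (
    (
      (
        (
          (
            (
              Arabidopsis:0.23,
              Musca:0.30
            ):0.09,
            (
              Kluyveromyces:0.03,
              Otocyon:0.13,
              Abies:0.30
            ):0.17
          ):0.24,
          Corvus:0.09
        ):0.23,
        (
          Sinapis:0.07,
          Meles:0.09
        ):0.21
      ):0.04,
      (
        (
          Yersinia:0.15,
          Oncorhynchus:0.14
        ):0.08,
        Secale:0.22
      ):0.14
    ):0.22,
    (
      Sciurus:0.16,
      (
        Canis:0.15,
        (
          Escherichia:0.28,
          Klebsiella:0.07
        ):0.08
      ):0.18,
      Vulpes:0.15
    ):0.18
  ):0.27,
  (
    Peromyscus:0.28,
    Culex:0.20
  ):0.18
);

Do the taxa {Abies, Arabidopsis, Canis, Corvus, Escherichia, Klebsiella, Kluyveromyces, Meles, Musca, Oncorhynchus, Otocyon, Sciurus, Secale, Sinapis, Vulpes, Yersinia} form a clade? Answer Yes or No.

Yes

The most recent common ancestor of these taxa subtends ((((((Arabidopsis,Musca),(Kluyveromyces,Otocyon,Abies)),Corvus),(Sinapis,Meles)),((Yersinia,Oncorhynchus),Secale)),(Sciurus,(Canis,(Escherichia,Klebsiella)),Vulpes)).
That clade has exactly 16 tips — every listed taxon and nothing else — so the group is monophyletic.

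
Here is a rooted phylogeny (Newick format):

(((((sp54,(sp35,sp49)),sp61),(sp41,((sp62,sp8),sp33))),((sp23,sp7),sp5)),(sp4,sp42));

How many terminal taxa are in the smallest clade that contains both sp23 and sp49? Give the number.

The MRCA of sp23 and sp49 is the node subtending ((((sp54,(sp35,sp49)),sp61),(sp41,((sp62,sp8),sp33))),((sp23,sp7),sp5)).
That clade contains 11 terminal taxa: sp23, sp33, sp35, sp41, sp49, sp5, sp54, sp61, sp62, sp7, sp8.

11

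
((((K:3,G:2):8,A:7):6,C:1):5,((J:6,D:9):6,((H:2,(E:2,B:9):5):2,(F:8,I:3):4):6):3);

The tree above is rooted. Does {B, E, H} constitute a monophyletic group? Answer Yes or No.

Yes

The most recent common ancestor of these taxa subtends (H,(E,B)).
That clade has exactly 3 tips — every listed taxon and nothing else — so the group is monophyletic.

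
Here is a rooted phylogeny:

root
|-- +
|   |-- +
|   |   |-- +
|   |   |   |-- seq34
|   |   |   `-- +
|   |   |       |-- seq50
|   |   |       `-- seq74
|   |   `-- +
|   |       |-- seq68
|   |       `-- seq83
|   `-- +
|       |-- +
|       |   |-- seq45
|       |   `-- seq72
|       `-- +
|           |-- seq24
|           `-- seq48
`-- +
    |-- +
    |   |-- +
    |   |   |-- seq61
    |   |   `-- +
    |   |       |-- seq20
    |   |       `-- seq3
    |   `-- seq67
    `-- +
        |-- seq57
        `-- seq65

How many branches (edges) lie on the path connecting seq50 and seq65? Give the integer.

8

The MRCA of seq50 and seq65 is the root of the tree.
From seq50 up to that node: 5 branches. From seq65 up to the same node: 3 branches. Total: 5 + 3 = 8.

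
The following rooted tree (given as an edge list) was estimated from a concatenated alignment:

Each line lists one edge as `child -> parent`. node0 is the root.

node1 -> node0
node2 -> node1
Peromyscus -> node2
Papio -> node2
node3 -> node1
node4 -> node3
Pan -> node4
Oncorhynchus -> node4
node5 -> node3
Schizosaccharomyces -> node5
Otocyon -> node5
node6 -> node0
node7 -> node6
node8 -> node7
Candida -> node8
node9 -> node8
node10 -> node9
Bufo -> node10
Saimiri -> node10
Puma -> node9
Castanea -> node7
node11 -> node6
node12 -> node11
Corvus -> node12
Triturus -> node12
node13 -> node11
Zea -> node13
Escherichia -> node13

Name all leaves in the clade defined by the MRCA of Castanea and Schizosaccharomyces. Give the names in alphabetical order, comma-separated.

Tracing Castanea: it sits inside ((Candida,((Bufo,Saimiri),Puma)),Castanea).
Tracing Schizosaccharomyces: it sits inside (Schizosaccharomyces,Otocyon).
The smallest clade enclosing both is the whole tree (their MRCA is the root), so the answer is all 15 tips in alphabetical order.

Bufo, Candida, Castanea, Corvus, Escherichia, Oncorhynchus, Otocyon, Pan, Papio, Peromyscus, Puma, Saimiri, Schizosaccharomyces, Triturus, Zea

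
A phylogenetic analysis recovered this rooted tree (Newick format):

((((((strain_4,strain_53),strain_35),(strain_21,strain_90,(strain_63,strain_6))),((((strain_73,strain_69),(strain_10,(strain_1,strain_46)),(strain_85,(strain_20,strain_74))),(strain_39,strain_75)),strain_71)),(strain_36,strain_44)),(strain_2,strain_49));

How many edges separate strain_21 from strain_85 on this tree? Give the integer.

8

The MRCA of strain_21 and strain_85 is the node subtending ((((strain_4,strain_53),strain_35),(strain_21,strain_90,(strain_63,strain_6))),((((strain_73,strain_69),(strain_10,(strain_1,strain_46)),(strain_85,(strain_20,strain_74))),(strain_39,strain_75)),strain_71)).
From strain_21 up to that node: 3 branches. From strain_85 up to the same node: 5 branches. Total: 3 + 5 = 8.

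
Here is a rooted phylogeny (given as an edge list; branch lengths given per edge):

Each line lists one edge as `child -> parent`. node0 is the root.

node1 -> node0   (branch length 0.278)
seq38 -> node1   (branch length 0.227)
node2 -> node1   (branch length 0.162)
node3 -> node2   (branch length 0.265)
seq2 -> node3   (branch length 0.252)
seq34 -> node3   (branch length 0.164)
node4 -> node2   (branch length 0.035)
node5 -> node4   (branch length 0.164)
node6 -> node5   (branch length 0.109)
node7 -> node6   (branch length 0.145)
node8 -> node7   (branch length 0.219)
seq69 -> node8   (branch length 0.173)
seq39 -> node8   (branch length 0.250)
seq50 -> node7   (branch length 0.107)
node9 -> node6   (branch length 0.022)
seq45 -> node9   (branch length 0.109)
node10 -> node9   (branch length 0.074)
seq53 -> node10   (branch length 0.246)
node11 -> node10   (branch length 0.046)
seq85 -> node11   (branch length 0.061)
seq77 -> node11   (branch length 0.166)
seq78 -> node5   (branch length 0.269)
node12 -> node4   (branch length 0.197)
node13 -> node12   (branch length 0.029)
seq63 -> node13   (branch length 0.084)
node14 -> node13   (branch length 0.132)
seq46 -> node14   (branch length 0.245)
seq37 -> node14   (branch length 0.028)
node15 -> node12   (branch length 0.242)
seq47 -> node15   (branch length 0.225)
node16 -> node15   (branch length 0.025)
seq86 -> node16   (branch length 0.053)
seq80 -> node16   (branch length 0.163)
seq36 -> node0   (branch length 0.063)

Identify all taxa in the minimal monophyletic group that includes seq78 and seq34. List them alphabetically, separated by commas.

Tracing seq78: it sits inside ((((seq69,seq39),seq50),(seq45,(seq53,(seq85,seq77)))),seq78).
Tracing seq34: it sits inside (seq2,seq34).
The smallest clade enclosing both is ((seq2,seq34),(((((seq69,seq39),seq50),(seq45,(seq53,(seq85,seq77)))),seq78),((seq63,(seq46,seq37)),(seq47,(seq86,seq80))))); the answer is its 16 terminal taxa in alphabetical order.

seq2, seq34, seq37, seq39, seq45, seq46, seq47, seq50, seq53, seq63, seq69, seq77, seq78, seq80, seq85, seq86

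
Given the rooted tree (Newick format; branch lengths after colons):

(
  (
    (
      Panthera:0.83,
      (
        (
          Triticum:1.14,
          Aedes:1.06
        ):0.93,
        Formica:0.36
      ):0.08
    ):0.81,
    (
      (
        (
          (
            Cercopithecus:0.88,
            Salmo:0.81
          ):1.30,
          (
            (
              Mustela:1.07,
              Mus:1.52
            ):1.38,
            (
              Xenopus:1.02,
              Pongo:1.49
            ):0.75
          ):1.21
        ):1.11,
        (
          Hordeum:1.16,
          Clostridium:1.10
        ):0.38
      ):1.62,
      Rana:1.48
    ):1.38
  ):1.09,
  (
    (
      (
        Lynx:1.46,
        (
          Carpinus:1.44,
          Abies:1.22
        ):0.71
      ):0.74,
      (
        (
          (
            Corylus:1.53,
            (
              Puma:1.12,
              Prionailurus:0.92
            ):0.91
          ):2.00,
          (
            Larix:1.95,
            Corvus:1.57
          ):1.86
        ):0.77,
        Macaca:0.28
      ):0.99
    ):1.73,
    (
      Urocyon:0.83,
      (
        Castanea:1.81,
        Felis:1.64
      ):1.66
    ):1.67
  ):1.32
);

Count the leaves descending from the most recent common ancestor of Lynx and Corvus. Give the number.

The MRCA of Lynx and Corvus is the node subtending ((Lynx,(Carpinus,Abies)),(((Corylus,(Puma,Prionailurus)),(Larix,Corvus)),Macaca)).
That clade contains 9 terminal taxa: Abies, Carpinus, Corvus, Corylus, Larix, Lynx, Macaca, Prionailurus, Puma.

9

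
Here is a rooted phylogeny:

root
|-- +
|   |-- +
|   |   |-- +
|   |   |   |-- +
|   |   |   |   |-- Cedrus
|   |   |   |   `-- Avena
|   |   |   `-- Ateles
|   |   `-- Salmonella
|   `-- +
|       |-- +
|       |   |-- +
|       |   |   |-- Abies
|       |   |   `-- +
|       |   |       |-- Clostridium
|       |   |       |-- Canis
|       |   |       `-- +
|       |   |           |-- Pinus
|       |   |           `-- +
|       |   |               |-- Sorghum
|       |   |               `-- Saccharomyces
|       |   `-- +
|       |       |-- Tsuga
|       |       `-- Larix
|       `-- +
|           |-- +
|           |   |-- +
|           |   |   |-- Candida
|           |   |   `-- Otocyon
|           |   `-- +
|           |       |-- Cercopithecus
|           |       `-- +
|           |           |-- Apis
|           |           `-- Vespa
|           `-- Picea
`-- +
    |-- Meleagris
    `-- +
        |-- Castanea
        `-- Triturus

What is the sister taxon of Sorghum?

Sorghum attaches to the tree at the node subtending (Sorghum,Saccharomyces).
The other lineage descending from that same node — the sister group — is the single tip Saccharomyces.

Saccharomyces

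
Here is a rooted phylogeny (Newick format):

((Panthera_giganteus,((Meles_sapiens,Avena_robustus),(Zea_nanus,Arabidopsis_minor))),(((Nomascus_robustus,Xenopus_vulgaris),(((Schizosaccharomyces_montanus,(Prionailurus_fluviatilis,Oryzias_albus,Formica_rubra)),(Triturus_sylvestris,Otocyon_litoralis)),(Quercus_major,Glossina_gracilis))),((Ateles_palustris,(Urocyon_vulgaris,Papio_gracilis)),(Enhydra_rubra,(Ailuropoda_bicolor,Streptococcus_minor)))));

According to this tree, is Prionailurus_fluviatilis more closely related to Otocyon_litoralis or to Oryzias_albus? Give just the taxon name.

The MRCA of Prionailurus_fluviatilis and Oryzias_albus subtends (Prionailurus_fluviatilis,Oryzias_albus,Formica_rubra) (3 taxa).
The MRCA of Prionailurus_fluviatilis and Otocyon_litoralis subtends ((Schizosaccharomyces_montanus,(Prionailurus_fluviatilis,Oryzias_albus,Formica_rubra)),(Triturus_sylvestris,Otocyon_litoralis)) (6 taxa).
The first is nested inside the second, so Prionailurus_fluviatilis shares a more recent common ancestor with Oryzias_albus.

Oryzias_albus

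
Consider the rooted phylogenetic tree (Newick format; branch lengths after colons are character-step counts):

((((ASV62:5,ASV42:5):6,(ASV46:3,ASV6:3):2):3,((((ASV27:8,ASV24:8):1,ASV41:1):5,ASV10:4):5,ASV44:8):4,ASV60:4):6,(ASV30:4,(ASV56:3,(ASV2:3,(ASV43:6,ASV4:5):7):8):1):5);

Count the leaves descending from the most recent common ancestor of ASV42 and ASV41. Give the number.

10

The MRCA of ASV42 and ASV41 is the node subtending (((ASV62,ASV42),(ASV46,ASV6)),((((ASV27,ASV24),ASV41),ASV10),ASV44),ASV60).
That clade contains 10 terminal taxa: ASV10, ASV24, ASV27, ASV41, ASV42, ASV44, ASV46, ASV6, ASV60, ASV62.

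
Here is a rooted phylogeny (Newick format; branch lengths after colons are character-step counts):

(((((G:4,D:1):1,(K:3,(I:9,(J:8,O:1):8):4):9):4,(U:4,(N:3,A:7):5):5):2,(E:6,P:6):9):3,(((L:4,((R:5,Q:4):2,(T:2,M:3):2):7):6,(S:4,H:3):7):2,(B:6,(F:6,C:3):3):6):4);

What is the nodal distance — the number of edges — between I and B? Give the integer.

9

The MRCA of I and B is the root of the tree.
From I up to that node: 6 branches. From B up to the same node: 3 branches. Total: 6 + 3 = 9.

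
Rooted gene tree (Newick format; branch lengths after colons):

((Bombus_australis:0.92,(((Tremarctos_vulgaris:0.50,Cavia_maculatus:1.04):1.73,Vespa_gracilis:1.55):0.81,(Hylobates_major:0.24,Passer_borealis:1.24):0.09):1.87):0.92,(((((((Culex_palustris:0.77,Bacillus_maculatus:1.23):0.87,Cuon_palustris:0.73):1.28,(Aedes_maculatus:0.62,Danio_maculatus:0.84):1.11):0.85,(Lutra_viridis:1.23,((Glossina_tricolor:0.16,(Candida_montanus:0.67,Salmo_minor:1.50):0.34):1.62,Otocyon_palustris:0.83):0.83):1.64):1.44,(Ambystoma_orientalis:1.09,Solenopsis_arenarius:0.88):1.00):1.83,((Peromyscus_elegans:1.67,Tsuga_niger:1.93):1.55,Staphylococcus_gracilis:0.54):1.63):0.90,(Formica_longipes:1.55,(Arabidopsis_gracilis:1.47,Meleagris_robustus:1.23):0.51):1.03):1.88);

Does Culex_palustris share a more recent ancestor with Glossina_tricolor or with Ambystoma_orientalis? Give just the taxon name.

The MRCA of Culex_palustris and Glossina_tricolor subtends ((((Culex_palustris,Bacillus_maculatus),Cuon_palustris),(Aedes_maculatus,Danio_maculatus)),(Lutra_viridis,((Glossina_tricolor,(Candida_montanus,Salmo_minor)),Otocyon_palustris))) (10 taxa).
The MRCA of Culex_palustris and Ambystoma_orientalis subtends (((((Culex_palustris,Bacillus_maculatus),Cuon_palustris),(Aedes_maculatus,Danio_maculatus)),(Lutra_viridis,((Glossina_tricolor,(Candida_montanus,Salmo_minor)),Otocyon_palustris))),(Ambystoma_orientalis,Solenopsis_arenarius)) (12 taxa).
The first is nested inside the second, so Culex_palustris shares a more recent common ancestor with Glossina_tricolor.

Glossina_tricolor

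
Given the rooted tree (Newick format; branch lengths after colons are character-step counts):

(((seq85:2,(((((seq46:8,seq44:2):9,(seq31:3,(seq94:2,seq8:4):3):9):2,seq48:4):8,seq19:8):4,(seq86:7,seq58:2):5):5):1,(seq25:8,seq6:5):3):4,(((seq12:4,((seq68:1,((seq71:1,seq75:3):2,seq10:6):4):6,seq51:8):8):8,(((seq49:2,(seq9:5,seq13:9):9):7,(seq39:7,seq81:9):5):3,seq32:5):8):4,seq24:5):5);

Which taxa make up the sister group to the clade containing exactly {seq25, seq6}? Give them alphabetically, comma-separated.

seq19, seq31, seq44, seq46, seq48, seq58, seq8, seq85, seq86, seq94

The clade containing exactly {seq25, seq6} attaches to the tree at the node subtending ((seq85,(((((seq46,seq44),(seq31,(seq94,seq8))),seq48),seq19),(seq86,seq58))),(seq25,seq6)).
The other lineage descending from that same node — the sister group — is (seq85,(((((seq46,seq44),(seq31,(seq94,seq8))),seq48),seq19),(seq86,seq58))); its 10 tips in alphabetical order are the answer.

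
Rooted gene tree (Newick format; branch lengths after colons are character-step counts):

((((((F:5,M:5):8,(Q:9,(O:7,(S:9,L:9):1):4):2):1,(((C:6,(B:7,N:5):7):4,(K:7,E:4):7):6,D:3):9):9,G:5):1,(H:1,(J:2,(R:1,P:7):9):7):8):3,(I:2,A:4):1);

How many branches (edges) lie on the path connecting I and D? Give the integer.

7

The MRCA of I and D is the root of the tree.
From I up to that node: 2 branches. From D up to the same node: 5 branches. Total: 2 + 5 = 7.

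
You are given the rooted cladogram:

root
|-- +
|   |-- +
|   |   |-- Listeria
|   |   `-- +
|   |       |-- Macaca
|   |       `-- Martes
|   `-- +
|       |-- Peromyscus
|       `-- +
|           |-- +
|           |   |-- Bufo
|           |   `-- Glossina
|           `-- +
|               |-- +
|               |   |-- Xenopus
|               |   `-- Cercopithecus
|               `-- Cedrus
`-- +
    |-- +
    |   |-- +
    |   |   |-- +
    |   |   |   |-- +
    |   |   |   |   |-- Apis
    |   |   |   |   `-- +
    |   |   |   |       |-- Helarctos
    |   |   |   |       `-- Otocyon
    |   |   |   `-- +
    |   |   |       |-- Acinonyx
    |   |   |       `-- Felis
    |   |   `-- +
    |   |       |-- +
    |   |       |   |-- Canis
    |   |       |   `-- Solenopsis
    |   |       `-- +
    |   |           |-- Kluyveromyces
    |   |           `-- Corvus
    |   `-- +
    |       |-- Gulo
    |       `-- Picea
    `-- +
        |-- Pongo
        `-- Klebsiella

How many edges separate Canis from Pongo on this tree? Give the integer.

The MRCA of Canis and Pongo is the node subtending (((((Apis,(Helarctos,Otocyon)),(Acinonyx,Felis)),((Canis,Solenopsis),(Kluyveromyces,Corvus))),(Gulo,Picea)),(Pongo,Klebsiella)).
From Canis up to that node: 5 branches. From Pongo up to the same node: 2 branches. Total: 5 + 2 = 7.

7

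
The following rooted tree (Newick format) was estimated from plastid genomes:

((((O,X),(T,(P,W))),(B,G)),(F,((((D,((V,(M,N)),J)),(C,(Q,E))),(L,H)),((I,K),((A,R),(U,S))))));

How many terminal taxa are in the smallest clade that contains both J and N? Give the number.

The MRCA of J and N is the node subtending ((V,(M,N)),J).
That clade contains 4 terminal taxa: J, M, N, V.

4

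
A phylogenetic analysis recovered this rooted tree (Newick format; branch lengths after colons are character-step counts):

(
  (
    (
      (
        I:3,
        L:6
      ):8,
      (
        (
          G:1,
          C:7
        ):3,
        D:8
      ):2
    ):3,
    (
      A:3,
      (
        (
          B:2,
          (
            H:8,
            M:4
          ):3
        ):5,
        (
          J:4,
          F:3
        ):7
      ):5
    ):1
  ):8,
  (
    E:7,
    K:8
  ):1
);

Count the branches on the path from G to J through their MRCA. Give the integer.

8

The MRCA of G and J is the node subtending (((I,L),((G,C),D)),(A,((B,(H,M)),(J,F)))).
From G up to that node: 4 branches. From J up to the same node: 4 branches. Total: 4 + 4 = 8.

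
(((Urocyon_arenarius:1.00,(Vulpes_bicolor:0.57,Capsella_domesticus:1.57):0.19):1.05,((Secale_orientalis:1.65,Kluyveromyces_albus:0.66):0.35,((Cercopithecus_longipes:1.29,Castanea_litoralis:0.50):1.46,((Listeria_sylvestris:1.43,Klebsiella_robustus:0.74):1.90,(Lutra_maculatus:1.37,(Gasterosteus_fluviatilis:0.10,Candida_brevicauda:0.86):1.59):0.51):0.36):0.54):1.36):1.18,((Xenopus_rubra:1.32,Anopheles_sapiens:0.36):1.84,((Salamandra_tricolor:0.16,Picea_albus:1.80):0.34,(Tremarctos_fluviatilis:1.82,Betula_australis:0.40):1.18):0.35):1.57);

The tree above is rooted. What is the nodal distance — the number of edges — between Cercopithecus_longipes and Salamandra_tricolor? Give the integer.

9

The MRCA of Cercopithecus_longipes and Salamandra_tricolor is the root of the tree.
From Cercopithecus_longipes up to that node: 5 branches. From Salamandra_tricolor up to the same node: 4 branches. Total: 5 + 4 = 9.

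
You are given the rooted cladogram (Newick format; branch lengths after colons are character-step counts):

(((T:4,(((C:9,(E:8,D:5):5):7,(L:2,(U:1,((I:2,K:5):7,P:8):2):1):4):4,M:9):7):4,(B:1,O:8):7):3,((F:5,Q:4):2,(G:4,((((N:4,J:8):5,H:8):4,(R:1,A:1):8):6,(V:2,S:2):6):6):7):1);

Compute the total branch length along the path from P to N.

66

The path runs P → … → MRCA → … → N; the MRCA is the root of the tree.
Branch lengths along that path: 8 + 2 + 1 + 4 + 4 + 7 + 4 + 3 + 1 + 7 + 6 + 6 + 4 + 5 + 4 = 66.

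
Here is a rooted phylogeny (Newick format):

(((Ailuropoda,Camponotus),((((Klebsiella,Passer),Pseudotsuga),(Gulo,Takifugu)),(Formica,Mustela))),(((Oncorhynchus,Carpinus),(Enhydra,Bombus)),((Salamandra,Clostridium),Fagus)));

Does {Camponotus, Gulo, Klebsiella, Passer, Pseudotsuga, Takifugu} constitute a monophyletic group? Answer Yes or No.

No

The MRCA of the listed taxa subtends ((Ailuropoda,Camponotus),((((Klebsiella,Passer),Pseudotsuga),(Gulo,Takifugu)),(Formica,Mustela))).
That clade also contains Ailuropoda, Formica, Mustela, which are not in the proposed group, so the group is not monophyletic.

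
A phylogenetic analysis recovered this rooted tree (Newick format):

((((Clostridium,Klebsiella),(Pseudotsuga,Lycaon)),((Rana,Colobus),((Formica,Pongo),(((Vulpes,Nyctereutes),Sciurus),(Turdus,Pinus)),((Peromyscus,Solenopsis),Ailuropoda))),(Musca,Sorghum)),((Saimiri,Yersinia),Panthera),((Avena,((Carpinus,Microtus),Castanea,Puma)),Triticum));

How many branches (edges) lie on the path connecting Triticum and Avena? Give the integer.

3

The MRCA of Triticum and Avena is the node subtending ((Avena,((Carpinus,Microtus),Castanea,Puma)),Triticum).
From Triticum up to that node: 1 branch. From Avena up to the same node: 2 branches. Total: 1 + 2 = 3.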